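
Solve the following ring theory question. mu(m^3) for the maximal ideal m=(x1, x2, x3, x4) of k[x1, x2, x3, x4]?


Graded Nakayama: mu(m^d) = dim_k (m^d/m^(d+1)) = #degree-3 monomials in 4 vars
C(n+d-1,d)=C(6,3)=20


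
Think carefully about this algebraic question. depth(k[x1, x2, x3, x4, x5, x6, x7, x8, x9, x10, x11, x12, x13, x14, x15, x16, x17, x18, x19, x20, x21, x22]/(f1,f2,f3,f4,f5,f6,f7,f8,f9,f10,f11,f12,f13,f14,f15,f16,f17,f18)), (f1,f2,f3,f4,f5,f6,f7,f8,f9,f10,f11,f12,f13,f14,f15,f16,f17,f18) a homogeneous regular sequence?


depth(R)=22
depth(R/I)=22-18=4


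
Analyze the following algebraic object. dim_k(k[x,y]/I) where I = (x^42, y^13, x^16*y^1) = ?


k[x,y]/I, I = (x^42, y^13, x^16*y^1)
Rect: 42x13=546. Corner: (42-16)x(13-1)=312.
dim = 546-312 = 234


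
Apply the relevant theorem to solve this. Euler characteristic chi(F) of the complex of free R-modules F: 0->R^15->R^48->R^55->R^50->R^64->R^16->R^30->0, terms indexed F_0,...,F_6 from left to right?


chi = sum (-1)^i * rank:
(-1)^0*15=15
(-1)^1*48=-48
(-1)^2*55=55
(-1)^3*50=-50
(-1)^4*64=64
(-1)^5*16=-16
(-1)^6*30=30
chi=50


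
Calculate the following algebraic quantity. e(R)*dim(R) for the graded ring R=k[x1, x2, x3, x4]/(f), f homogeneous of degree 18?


e(R)=deg(f)=18, dim(R)=4-1=3
e*dim=18*3=54


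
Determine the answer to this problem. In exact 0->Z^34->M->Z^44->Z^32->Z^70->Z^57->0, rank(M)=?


Alt sum=0:
(-1)^0*34 + (-1)^1*? + (-1)^2*44 + (-1)^3*32 + (-1)^4*70 + (-1)^5*57=0
rank(M)=59


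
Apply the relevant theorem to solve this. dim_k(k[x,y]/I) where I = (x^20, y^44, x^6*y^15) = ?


k[x,y]/I, I = (x^20, y^44, x^6*y^15)
Rect: 20x44=880. Corner: (20-6)x(44-15)=406.
dim = 880-406 = 474


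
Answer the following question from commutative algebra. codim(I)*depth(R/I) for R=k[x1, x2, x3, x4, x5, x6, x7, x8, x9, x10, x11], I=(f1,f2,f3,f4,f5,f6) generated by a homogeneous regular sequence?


codim=6, depth=dim(R/I)=11-6=5
Product=6*5=30


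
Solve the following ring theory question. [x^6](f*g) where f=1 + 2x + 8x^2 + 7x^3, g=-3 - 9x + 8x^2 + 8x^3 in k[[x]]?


[x^6] = sum a_i*b_j, i+j=6
  7*8=56
Sum=56


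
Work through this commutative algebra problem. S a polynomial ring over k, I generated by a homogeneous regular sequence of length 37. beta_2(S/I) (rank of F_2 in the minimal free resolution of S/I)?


Regular sequence => Koszul complex is the minimal free resolution.
Syz_1 minimally generated by Koszul relations f_i*e_j - f_j*e_i (i<j): mu(Syz_1) = beta_2 = C(m,2) = m(m-1)/2
m=37
37*36/2 = 666


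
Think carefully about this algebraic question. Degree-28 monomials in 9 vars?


C(d+n-1,n-1)=C(36,8)=30260340


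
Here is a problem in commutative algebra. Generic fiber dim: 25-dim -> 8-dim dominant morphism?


dim(fiber)=dim(X)-dim(Y)=25-8=17


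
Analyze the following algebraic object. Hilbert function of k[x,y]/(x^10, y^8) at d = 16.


k[x,y], I = (x^10, y^8), d = 16
Need i < 10 and d-i < 8.
Range: 9 <= i <= 9.
H(16) = 1


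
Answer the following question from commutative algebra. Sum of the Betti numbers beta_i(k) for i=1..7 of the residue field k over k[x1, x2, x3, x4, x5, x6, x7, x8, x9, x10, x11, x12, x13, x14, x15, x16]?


Koszul resolution: beta_i(k)=C(n,i), n=16
C(16,1)=16, C(16,2)=120, C(16,3)=560, C(16,4)=1820, C(16,5)=4368, C(16,6)=8008, C(16,7)=11440
Sum=26332


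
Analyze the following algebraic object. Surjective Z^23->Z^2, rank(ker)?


rank(ker) = 23-2 = 21


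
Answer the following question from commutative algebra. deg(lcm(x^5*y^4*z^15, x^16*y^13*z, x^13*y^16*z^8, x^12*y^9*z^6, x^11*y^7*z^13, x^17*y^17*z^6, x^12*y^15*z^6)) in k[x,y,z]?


lcm = componentwise max:
x: max(5,16,13,12,11,17,12)=17
y: max(4,13,16,9,7,17,15)=17
z: max(15,1,8,6,13,6,6)=15
Total=17+17+15=49


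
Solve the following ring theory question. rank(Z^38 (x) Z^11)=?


rank(M(x)N) = rank(M)*rank(N)
38*11 = 418


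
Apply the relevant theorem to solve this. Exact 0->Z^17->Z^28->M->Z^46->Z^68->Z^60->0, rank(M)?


Alt sum=0:
(-1)^0*17 + (-1)^1*28 + (-1)^2*? + (-1)^3*46 + (-1)^4*68 + (-1)^5*60=0
rank(M)=49


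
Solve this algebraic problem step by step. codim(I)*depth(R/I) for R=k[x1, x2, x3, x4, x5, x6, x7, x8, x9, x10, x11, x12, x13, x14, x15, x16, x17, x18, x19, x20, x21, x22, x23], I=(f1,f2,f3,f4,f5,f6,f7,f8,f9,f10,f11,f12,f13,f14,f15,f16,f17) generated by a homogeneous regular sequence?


codim=17, depth=dim(R/I)=23-17=6
Product=17*6=102


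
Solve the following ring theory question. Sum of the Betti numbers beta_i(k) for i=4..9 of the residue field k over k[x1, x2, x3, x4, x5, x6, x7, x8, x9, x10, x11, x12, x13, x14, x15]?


Koszul resolution: beta_i(k)=C(n,i), n=15
C(15,4)=1365, C(15,5)=3003, C(15,6)=5005, C(15,7)=6435, C(15,8)=6435, C(15,9)=5005
Sum=27248


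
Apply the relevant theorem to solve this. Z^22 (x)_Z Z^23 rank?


rank(M(x)N) = rank(M)*rank(N)
22*23 = 506


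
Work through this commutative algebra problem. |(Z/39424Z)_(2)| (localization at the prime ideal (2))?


2-primary part: 39424=2^9*77
Size=2^9=512


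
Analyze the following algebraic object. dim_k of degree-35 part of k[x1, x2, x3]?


C(d+n-1,n-1)=C(37,2)=666


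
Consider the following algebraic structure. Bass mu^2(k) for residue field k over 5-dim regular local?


C(n,i)=C(5,2)=10


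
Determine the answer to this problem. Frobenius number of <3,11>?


gcd(3,11)=1 => F=ab-a-b=3*11-3-11=33-14=19


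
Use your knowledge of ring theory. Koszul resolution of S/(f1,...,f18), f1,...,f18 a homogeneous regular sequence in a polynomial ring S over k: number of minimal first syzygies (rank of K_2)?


Regular sequence => Koszul complex is the minimal free resolution.
Syz_1 minimally generated by Koszul relations f_i*e_j - f_j*e_i (i<j): mu(Syz_1) = beta_2 = C(m,2) = m(m-1)/2
m=18
18*17/2 = 153


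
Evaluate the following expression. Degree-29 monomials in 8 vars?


C(d+n-1,n-1)=C(36,7)=8347680


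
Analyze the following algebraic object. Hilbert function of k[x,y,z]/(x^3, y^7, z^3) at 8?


Need i<3, j<7, k<3 with i+j+k=8.
For each i, j ranges over max(0,8-i-2)..min(6,8-i):
  i=0: j in [6,6] -> 1
  i=1: j in [5,6] -> 2
  i=2: j in [4,6] -> 3
H(8) = 1+2+3 = 6


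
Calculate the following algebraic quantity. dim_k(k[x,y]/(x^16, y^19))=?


Basis: x^i*y^j, i<16, j<19
16*19=304


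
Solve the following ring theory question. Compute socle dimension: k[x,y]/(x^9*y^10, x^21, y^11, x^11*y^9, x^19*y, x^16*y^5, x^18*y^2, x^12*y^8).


Socle = ann(m) = span of standard monomials u with x*u, y*u in I (staircase corners).
Minimal generators: x^21, x^19*y, x^18*y^2, x^16*y^5, x^12*y^8, x^11*y^9, x^9*y^10, y^11
Corners: x^8y^10, x^10y^9, x^11y^8, x^15y^7, x^17y^4, x^18y, x^20
Socle dim=7


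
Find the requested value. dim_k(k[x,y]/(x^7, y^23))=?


Basis: x^i*y^j, i<7, j<23
7*23=161


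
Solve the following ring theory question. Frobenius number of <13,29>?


gcd(13,29)=1 => F=ab-a-b=13*29-13-29=377-42=335


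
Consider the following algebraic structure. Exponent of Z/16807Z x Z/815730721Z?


Exponent = lcm of the cyclic orders; pairwise coprime => product.
7^5*13^8=16807*815730721=13709986227847


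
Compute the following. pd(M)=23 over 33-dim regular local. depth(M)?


pd+depth=depth(R)=33
depth=33-23=10


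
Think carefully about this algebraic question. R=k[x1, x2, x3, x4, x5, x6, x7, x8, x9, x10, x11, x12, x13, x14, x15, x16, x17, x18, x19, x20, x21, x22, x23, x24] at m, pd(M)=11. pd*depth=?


pd+depth=24
depth=24-11=13
pd*depth=11*13=143


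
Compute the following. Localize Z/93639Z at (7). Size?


7-primary part: 93639=7^4*39
Size=7^4=2401


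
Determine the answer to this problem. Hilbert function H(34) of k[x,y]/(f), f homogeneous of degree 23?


H(t)=d for t>=d-1.
d=23, t=34
H(34)=23


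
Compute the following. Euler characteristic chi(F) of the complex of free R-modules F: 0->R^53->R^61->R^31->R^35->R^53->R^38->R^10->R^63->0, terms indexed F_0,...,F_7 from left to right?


chi = sum (-1)^i * rank:
(-1)^0*53=53
(-1)^1*61=-61
(-1)^2*31=31
(-1)^3*35=-35
(-1)^4*53=53
(-1)^5*38=-38
(-1)^6*10=10
(-1)^7*63=-63
chi=-50


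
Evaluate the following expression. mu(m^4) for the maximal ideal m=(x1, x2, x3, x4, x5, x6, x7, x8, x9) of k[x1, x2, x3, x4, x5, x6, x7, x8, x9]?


Graded Nakayama: mu(m^d) = dim_k (m^d/m^(d+1)) = #degree-4 monomials in 9 vars
C(n+d-1,d)=C(12,4)=495


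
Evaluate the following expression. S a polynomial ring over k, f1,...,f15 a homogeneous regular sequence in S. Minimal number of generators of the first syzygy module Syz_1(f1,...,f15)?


Regular sequence => Koszul complex is the minimal free resolution.
Syz_1 minimally generated by Koszul relations f_i*e_j - f_j*e_i (i<j): mu(Syz_1) = beta_2 = C(m,2) = m(m-1)/2
m=15
15*14/2 = 105


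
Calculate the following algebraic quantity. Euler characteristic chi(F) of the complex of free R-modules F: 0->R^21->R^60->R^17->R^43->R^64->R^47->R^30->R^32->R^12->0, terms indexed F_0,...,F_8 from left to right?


chi = sum (-1)^i * rank:
(-1)^0*21=21
(-1)^1*60=-60
(-1)^2*17=17
(-1)^3*43=-43
(-1)^4*64=64
(-1)^5*47=-47
(-1)^6*30=30
(-1)^7*32=-32
(-1)^8*12=12
chi=-38


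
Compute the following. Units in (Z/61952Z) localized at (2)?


Local ring = Z/512Z.
phi(512) = 2^8*(2-1) = 256


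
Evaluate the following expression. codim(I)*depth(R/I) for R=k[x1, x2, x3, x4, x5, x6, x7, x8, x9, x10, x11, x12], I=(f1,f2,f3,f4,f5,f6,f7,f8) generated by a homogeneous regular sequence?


codim=8, depth=dim(R/I)=12-8=4
Product=8*4=32


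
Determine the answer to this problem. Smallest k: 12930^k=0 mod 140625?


12930^k mod 140625:
k=1: 12930
k=2: 122400
k=3: 38250
k=4: 135000
k=5: 112500
k=6: 0
First zero at k = 6


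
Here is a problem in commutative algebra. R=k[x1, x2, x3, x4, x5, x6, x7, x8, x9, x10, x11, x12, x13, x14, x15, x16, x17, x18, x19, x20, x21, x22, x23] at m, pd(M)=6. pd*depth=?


pd+depth=23
depth=23-6=17
pd*depth=6*17=102


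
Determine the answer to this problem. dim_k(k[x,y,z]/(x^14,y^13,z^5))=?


Basis: x^iy^jz^k, i<14,j<13,k<5
14*13*5=910


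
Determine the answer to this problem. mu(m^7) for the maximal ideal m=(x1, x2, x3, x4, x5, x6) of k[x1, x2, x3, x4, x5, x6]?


Graded Nakayama: mu(m^d) = dim_k (m^d/m^(d+1)) = #degree-7 monomials in 6 vars
C(n+d-1,d)=C(12,7)=792


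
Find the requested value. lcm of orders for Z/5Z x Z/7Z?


Exponent = lcm of the cyclic orders; pairwise coprime => product.
5^1*7^1=5*7=35


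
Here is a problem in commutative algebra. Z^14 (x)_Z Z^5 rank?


rank(M(x)N) = rank(M)*rank(N)
14*5 = 70


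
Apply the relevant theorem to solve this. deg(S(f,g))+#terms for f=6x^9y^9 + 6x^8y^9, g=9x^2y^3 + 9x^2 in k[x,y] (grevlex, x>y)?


LT(f)=6x^9y^9, LT(g)=9x^2y^3
lcm(LM)=x^9y^9
S(f,g) (scaled by 54 to clear denominators) = 9*f - 6x^7y^6*g = 54x^8y^9 - 54x^9y^6
2 terms, deg 17.
17+2=19


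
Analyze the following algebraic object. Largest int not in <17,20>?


gcd(17,20)=1 => F=ab-a-b=17*20-17-20=340-37=303


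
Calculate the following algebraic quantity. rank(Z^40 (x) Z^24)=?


rank(M(x)N) = rank(M)*rank(N)
40*24 = 960


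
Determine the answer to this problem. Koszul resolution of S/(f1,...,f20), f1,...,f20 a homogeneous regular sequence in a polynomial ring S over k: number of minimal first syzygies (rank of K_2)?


Regular sequence => Koszul complex is the minimal free resolution.
Syz_1 minimally generated by Koszul relations f_i*e_j - f_j*e_i (i<j): mu(Syz_1) = beta_2 = C(m,2) = m(m-1)/2
m=20
20*19/2 = 190


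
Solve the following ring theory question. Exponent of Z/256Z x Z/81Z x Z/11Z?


Exponent = lcm of the cyclic orders; pairwise coprime => product.
2^8*3^4*11^1=256*81*11=228096


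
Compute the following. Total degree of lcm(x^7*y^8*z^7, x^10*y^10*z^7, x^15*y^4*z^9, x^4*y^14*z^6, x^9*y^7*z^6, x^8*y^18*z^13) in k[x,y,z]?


lcm = componentwise max:
x: max(7,10,15,4,9,8)=15
y: max(8,10,4,14,7,18)=18
z: max(7,7,9,6,6,13)=13
Total=15+18+13=46


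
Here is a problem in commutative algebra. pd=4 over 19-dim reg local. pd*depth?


pd+depth=19
depth=19-4=15
pd*depth=4*15=60


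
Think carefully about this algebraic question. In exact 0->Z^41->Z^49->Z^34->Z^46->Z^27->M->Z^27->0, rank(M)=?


Alt sum=0:
(-1)^0*41 + (-1)^1*49 + (-1)^2*34 + (-1)^3*46 + (-1)^4*27 + (-1)^5*? + (-1)^6*27=0
rank(M)=34


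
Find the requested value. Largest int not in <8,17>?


gcd(8,17)=1 => F=ab-a-b=8*17-8-17=136-25=111


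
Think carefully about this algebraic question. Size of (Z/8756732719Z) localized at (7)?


7-primary part: 8756732719=7^10*31
Size=7^10=282475249


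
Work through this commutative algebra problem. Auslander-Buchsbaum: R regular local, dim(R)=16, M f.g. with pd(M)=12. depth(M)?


pd+depth=depth(R)=16
depth=16-12=4


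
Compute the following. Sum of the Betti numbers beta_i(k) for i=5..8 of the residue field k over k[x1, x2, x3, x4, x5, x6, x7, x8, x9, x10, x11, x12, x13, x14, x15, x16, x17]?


Koszul resolution: beta_i(k)=C(n,i), n=17
C(17,5)=6188, C(17,6)=12376, C(17,7)=19448, C(17,8)=24310
Sum=62322


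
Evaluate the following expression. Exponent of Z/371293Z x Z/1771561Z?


Exponent = lcm of the cyclic orders; pairwise coprime => product.
13^5*11^6=371293*1771561=657768198373


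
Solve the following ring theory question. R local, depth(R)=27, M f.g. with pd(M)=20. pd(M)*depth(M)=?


pd+depth=27
depth=27-20=7
pd*depth=20*7=140


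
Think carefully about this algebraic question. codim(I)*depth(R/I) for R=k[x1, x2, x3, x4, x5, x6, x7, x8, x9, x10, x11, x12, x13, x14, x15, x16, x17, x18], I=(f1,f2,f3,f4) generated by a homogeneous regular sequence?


codim=4, depth=dim(R/I)=18-4=14
Product=4*14=56


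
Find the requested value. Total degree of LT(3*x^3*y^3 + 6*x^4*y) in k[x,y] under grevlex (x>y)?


LT: 3*x^3*y^3
deg_x=3, deg_y=3
Total=3+3=6


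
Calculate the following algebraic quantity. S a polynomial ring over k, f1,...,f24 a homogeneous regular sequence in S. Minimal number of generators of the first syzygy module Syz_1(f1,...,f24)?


Regular sequence => Koszul complex is the minimal free resolution.
Syz_1 minimally generated by Koszul relations f_i*e_j - f_j*e_i (i<j): mu(Syz_1) = beta_2 = C(m,2) = m(m-1)/2
m=24
24*23/2 = 276


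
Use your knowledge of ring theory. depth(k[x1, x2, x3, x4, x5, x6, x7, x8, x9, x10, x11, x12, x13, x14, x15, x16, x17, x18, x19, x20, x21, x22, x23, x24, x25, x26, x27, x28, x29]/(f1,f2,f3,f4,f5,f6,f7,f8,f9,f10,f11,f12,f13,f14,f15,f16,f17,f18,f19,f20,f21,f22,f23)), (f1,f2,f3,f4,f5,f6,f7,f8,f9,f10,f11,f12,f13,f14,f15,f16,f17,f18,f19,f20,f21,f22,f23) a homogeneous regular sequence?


depth(R)=29
depth(R/I)=29-23=6


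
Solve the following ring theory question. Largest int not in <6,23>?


gcd(6,23)=1 => F=ab-a-b=6*23-6-23=138-29=109


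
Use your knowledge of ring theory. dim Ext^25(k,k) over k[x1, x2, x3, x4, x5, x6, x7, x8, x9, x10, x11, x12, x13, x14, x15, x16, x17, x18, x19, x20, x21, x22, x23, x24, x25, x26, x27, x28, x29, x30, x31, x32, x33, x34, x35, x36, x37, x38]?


C(n,i)=C(38,25)=5414950296


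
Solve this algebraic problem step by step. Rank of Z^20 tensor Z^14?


rank(M(x)N) = rank(M)*rank(N)
20*14 = 280


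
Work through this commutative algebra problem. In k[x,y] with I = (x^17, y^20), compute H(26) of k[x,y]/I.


k[x,y], I = (x^17, y^20), d = 26
Need i < 17 and d-i < 20.
Range: 7 <= i <= 16.
H(26) = 10


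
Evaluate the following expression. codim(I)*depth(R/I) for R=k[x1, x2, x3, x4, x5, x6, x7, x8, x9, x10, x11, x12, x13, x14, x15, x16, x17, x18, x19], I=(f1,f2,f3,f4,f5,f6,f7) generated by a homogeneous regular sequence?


codim=7, depth=dim(R/I)=19-7=12
Product=7*12=84


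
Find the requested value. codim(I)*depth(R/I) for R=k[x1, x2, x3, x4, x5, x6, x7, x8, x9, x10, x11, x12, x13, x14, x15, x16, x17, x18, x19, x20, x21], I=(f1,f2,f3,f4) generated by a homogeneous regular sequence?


codim=4, depth=dim(R/I)=21-4=17
Product=4*17=68


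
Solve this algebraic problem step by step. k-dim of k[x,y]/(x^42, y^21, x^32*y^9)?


k[x,y]/I, I = (x^42, y^21, x^32*y^9)
Rect: 42x21=882. Corner: (42-32)x(21-9)=120.
dim = 882-120 = 762


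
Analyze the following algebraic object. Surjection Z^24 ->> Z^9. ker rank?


rank(ker) = 24-9 = 15


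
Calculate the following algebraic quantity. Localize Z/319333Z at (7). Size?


7-primary part: 319333=7^5*19
Size=7^5=16807


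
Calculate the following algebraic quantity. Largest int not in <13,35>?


gcd(13,35)=1 => F=ab-a-b=13*35-13-35=455-48=407


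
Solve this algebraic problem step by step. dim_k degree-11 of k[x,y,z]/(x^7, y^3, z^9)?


Need i<7, j<3, k<9 with i+j+k=11.
For each i, j ranges over max(0,11-i-8)..min(2,11-i):
  i=0: j in [3,2] -> 0
  i=1: j in [2,2] -> 1
  i=2: j in [1,2] -> 2
  i=3: j in [0,2] -> 3
  i=4: j in [0,2] -> 3
  i=5: j in [0,2] -> 3
  i=6: j in [0,2] -> 3
H(11) = 0+1+2+3+3+3+3 = 15


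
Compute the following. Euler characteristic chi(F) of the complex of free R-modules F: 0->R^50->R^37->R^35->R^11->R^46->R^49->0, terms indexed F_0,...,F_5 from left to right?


chi = sum (-1)^i * rank:
(-1)^0*50=50
(-1)^1*37=-37
(-1)^2*35=35
(-1)^3*11=-11
(-1)^4*46=46
(-1)^5*49=-49
chi=34


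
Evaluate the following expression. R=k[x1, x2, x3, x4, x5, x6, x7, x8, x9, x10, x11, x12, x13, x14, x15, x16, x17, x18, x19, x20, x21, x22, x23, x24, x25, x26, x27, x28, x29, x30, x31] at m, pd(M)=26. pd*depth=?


pd+depth=31
depth=31-26=5
pd*depth=26*5=130


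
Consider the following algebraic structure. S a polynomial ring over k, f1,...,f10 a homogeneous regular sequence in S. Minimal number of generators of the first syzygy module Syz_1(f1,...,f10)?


Regular sequence => Koszul complex is the minimal free resolution.
Syz_1 minimally generated by Koszul relations f_i*e_j - f_j*e_i (i<j): mu(Syz_1) = beta_2 = C(m,2) = m(m-1)/2
m=10
10*9/2 = 45


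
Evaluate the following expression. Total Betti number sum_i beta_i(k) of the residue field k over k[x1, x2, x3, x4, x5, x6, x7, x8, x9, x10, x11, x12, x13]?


Koszul resolution: beta_i(k)=C(n,i), n=13
sum_i C(13,i) = 2^13 = 8192


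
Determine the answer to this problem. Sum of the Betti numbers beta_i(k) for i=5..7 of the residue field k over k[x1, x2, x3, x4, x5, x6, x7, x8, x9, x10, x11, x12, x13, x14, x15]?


Koszul resolution: beta_i(k)=C(n,i), n=15
C(15,5)=3003, C(15,6)=5005, C(15,7)=6435
Sum=14443


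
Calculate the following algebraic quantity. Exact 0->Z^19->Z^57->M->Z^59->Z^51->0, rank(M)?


Alt sum=0:
(-1)^0*19 + (-1)^1*57 + (-1)^2*? + (-1)^3*59 + (-1)^4*51=0
rank(M)=46


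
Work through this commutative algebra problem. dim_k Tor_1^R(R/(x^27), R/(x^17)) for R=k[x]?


Tor_1(R/I,R/J)=(I cap J)/IJ=(x^27)/(x^44)
dim=44-27=min(27,17)=17


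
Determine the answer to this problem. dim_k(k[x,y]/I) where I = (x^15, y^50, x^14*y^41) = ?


k[x,y]/I, I = (x^15, y^50, x^14*y^41)
Rect: 15x50=750. Corner: (15-14)x(50-41)=9.
dim = 750-9 = 741


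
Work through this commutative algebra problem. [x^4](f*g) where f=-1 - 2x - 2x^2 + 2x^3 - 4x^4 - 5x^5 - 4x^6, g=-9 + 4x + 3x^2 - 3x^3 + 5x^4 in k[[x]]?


[x^4] = sum a_i*b_j, i+j=4
  -1*5=-5
  -2*-3=6
  -2*3=-6
  2*4=8
  -4*-9=36
Sum=39


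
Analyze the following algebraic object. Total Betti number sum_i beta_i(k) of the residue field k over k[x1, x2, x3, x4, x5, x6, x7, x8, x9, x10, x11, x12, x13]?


Koszul resolution: beta_i(k)=C(n,i), n=13
sum_i C(13,i) = 2^13 = 8192


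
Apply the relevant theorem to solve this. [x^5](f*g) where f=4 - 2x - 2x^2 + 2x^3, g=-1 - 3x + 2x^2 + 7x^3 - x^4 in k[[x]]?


[x^5] = sum a_i*b_j, i+j=5
  -2*-1=2
  -2*7=-14
  2*2=4
Sum=-8


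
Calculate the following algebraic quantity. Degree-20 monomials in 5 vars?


C(d+n-1,n-1)=C(24,4)=10626


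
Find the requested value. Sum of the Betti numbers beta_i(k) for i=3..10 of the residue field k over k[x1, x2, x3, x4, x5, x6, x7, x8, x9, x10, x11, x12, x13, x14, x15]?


Koszul resolution: beta_i(k)=C(n,i), n=15
C(15,3)=455, C(15,4)=1365, C(15,5)=3003, C(15,6)=5005, C(15,7)=6435, C(15,8)=6435, C(15,9)=5005, C(15,10)=3003
Sum=30706


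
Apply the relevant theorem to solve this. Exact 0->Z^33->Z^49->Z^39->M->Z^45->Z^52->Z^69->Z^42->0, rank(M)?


Alt sum=0:
(-1)^0*33 + (-1)^1*49 + (-1)^2*39 + (-1)^3*? + (-1)^4*45 + (-1)^5*52 + (-1)^6*69 + (-1)^7*42=0
rank(M)=43


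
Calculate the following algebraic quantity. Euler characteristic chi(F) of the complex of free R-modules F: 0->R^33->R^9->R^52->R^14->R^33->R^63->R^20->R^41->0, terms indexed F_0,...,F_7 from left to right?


chi = sum (-1)^i * rank:
(-1)^0*33=33
(-1)^1*9=-9
(-1)^2*52=52
(-1)^3*14=-14
(-1)^4*33=33
(-1)^5*63=-63
(-1)^6*20=20
(-1)^7*41=-41
chi=11


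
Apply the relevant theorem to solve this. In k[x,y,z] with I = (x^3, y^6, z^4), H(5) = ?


Need i<3, j<6, k<4 with i+j+k=5.
For each i, j ranges over max(0,5-i-3)..min(5,5-i):
  i=0: j in [2,5] -> 4
  i=1: j in [1,4] -> 4
  i=2: j in [0,3] -> 4
H(5) = 4+4+4 = 12


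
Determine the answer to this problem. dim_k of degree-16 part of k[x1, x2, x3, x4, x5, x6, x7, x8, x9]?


C(d+n-1,n-1)=C(24,8)=735471


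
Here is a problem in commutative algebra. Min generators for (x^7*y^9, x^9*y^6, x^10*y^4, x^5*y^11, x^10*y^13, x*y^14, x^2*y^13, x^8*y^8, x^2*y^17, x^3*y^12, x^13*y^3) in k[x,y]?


Remove redundant (divisible by others).
x^2*y^17 redundant.
x^10*y^13 redundant.
Min: x^13*y^3, x^10*y^4, x^9*y^6, x^8*y^8, x^7*y^9, x^5*y^11, x^3*y^12, x^2*y^13, x*y^14
Count=9


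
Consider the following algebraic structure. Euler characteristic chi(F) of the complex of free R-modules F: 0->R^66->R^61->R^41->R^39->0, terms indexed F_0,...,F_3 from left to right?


chi = sum (-1)^i * rank:
(-1)^0*66=66
(-1)^1*61=-61
(-1)^2*41=41
(-1)^3*39=-39
chi=7


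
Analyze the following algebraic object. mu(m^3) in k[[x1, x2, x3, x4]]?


C(n+d-1,d)=C(6,3)=20


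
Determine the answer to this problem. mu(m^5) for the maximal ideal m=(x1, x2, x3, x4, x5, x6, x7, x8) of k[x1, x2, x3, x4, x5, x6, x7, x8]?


Graded Nakayama: mu(m^d) = dim_k (m^d/m^(d+1)) = #degree-5 monomials in 8 vars
C(n+d-1,d)=C(12,5)=792


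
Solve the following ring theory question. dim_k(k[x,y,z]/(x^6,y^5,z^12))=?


Basis: x^iy^jz^k, i<6,j<5,k<12
6*5*12=360


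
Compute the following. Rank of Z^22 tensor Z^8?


rank(M(x)N) = rank(M)*rank(N)
22*8 = 176


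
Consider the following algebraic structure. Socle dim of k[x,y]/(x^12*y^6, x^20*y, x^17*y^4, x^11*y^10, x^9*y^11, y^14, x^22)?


Socle = ann(m) = span of standard monomials u with x*u, y*u in I (staircase corners).
Minimal generators: x^22, x^20*y, x^17*y^4, x^12*y^6, x^11*y^10, x^9*y^11, y^14
Corners: x^8y^13, x^10y^10, x^11y^9, x^16y^5, x^19y^3, x^21
Socle dim=6


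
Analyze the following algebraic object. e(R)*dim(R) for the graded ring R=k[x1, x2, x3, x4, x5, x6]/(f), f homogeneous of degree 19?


e(R)=deg(f)=19, dim(R)=6-1=5
e*dim=19*5=95


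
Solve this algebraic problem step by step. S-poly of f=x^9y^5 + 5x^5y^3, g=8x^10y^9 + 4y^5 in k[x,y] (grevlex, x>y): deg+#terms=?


LT(f)=x^9y^5, LT(g)=8x^10y^9
lcm(LM)=x^10y^9
S(f,g) (scaled by 8 to clear denominators) = 8xy^4*f - 1*g = 40x^6y^7 - 4y^5
2 terms, deg 13.
13+2=15


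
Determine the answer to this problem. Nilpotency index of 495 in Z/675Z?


495^k mod 675:
k=1: 495
k=2: 0
First zero at k = 2


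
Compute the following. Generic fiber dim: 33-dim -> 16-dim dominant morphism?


dim(fiber)=dim(X)-dim(Y)=33-16=17


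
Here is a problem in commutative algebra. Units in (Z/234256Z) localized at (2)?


Local ring = Z/16Z.
phi(16) = 2^3*(2-1) = 8


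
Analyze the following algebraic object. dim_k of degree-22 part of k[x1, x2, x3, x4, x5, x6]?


C(d+n-1,n-1)=C(27,5)=80730


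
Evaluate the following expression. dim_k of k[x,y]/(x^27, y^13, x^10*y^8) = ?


k[x,y]/I, I = (x^27, y^13, x^10*y^8)
Rect: 27x13=351. Corner: (27-10)x(13-8)=85.
dim = 351-85 = 266


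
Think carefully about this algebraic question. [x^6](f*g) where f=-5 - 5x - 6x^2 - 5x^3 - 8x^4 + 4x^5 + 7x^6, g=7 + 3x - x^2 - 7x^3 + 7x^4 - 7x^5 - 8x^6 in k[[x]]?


[x^6] = sum a_i*b_j, i+j=6
  -5*-8=40
  -5*-7=35
  -6*7=-42
  -5*-7=35
  -8*-1=8
  4*3=12
  7*7=49
Sum=137


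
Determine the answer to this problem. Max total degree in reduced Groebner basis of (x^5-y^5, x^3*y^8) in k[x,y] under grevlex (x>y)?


LT(f1)=x^5, LT(f2)=x^3y^8, lcm=x^5y^8
S(f1,f2) = y^8*f1 - x^2*f2 = -y^13
Reduced GB = {f1, f2, y^13}; degrees 5, 11, 13
Max = 13


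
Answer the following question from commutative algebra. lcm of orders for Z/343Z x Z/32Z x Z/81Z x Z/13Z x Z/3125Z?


Exponent = lcm of the cyclic orders; pairwise coprime => product.
7^3*2^5*3^4*13^1*5^5=343*32*81*13*3125=36117900000


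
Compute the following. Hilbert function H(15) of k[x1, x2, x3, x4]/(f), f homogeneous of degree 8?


C(18,3)-C(10,3)=816-120=696


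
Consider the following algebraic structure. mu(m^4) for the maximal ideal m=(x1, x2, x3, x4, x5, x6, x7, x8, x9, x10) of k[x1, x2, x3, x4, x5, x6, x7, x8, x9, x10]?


Graded Nakayama: mu(m^d) = dim_k (m^d/m^(d+1)) = #degree-4 monomials in 10 vars
C(n+d-1,d)=C(13,4)=715


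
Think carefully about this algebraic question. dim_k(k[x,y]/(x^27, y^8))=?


Basis: x^i*y^j, i<27, j<8
27*8=216


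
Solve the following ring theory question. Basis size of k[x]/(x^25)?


Basis: 1,x,...,x^24
dim=25


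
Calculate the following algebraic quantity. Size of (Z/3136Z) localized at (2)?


2-primary part: 3136=2^6*49
Size=2^6=64


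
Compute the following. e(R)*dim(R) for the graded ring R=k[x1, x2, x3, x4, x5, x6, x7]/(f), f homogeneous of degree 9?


e(R)=deg(f)=9, dim(R)=7-1=6
e*dim=9*6=54


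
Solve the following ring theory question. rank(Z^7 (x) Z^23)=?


rank(M(x)N) = rank(M)*rank(N)
7*23 = 161


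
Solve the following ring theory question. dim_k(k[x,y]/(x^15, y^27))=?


Basis: x^i*y^j, i<15, j<27
15*27=405


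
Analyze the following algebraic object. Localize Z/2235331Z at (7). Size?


7-primary part: 2235331=7^6*19
Size=7^6=117649


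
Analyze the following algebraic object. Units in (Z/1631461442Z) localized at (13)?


Local ring = Z/815730721Z.
phi(815730721) = 13^7*(13-1) = 752982204


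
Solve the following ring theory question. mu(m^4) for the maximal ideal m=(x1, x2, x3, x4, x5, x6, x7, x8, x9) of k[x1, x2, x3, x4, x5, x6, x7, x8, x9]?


Graded Nakayama: mu(m^d) = dim_k (m^d/m^(d+1)) = #degree-4 monomials in 9 vars
C(n+d-1,d)=C(12,4)=495


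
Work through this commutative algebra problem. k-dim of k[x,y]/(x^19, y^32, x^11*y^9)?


k[x,y]/I, I = (x^19, y^32, x^11*y^9)
Rect: 19x32=608. Corner: (19-11)x(32-9)=184.
dim = 608-184 = 424


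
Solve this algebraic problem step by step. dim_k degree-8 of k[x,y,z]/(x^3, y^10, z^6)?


Need i<3, j<10, k<6 with i+j+k=8.
For each i, j ranges over max(0,8-i-5)..min(9,8-i):
  i=0: j in [3,8] -> 6
  i=1: j in [2,7] -> 6
  i=2: j in [1,6] -> 6
H(8) = 6+6+6 = 18


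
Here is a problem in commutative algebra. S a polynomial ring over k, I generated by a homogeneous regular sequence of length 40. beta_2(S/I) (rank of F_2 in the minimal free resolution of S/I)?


Regular sequence => Koszul complex is the minimal free resolution.
Syz_1 minimally generated by Koszul relations f_i*e_j - f_j*e_i (i<j): mu(Syz_1) = beta_2 = C(m,2) = m(m-1)/2
m=40
40*39/2 = 780


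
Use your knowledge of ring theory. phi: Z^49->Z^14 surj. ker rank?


rank(ker) = 49-14 = 35


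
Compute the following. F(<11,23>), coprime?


gcd(11,23)=1 => F=ab-a-b=11*23-11-23=253-34=219


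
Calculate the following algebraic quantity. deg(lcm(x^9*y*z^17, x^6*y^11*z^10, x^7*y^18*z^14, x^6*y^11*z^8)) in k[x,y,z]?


lcm = componentwise max:
x: max(9,6,7,6)=9
y: max(1,11,18,11)=18
z: max(17,10,14,8)=17
Total=9+18+17=44


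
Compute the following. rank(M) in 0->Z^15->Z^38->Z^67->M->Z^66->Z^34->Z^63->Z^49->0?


Alt sum=0:
(-1)^0*15 + (-1)^1*38 + (-1)^2*67 + (-1)^3*? + (-1)^4*66 + (-1)^5*34 + (-1)^6*63 + (-1)^7*49=0
rank(M)=90


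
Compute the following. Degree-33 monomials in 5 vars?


C(d+n-1,n-1)=C(37,4)=66045


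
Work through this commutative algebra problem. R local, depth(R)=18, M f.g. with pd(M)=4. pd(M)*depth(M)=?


pd+depth=18
depth=18-4=14
pd*depth=4*14=56


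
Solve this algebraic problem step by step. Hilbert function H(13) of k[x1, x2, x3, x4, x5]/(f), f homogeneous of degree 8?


C(17,4)-C(9,4)=2380-126=2254


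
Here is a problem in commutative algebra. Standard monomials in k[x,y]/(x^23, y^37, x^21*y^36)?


k[x,y]/I, I = (x^23, y^37, x^21*y^36)
Rect: 23x37=851. Corner: (23-21)x(37-36)=2.
dim = 851-2 = 849


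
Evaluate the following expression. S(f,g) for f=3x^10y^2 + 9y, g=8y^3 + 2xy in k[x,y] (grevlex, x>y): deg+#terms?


LT(f)=3x^10y^2, LT(g)=8y^3
lcm(LM)=x^10y^3
S(f,g) (scaled by 24 to clear denominators) = 8y*f - 3x^10*g = -6x^11y + 72y^2
2 terms, deg 12.
12+2=14


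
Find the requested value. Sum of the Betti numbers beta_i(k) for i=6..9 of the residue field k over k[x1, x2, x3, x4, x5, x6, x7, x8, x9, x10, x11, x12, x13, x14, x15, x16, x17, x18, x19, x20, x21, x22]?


Koszul resolution: beta_i(k)=C(n,i), n=22
C(22,6)=74613, C(22,7)=170544, C(22,8)=319770, C(22,9)=497420
Sum=1062347


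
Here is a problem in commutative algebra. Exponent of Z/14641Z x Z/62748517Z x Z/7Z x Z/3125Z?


Exponent = lcm of the cyclic orders; pairwise coprime => product.
11^4*13^7*7^1*5^5=14641*62748517*7*3125=20096585193059375


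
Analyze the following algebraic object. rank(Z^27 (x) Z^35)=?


rank(M(x)N) = rank(M)*rank(N)
27*35 = 945


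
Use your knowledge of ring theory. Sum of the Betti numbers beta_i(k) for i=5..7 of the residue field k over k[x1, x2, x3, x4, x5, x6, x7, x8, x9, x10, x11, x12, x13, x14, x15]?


Koszul resolution: beta_i(k)=C(n,i), n=15
C(15,5)=3003, C(15,6)=5005, C(15,7)=6435
Sum=14443


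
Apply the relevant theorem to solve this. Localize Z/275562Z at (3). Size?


3-primary part: 275562=3^9*14
Size=3^9=19683


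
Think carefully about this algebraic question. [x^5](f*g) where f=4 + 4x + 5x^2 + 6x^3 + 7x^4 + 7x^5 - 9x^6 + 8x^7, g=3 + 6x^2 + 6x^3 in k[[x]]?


[x^5] = sum a_i*b_j, i+j=5
  5*6=30
  6*6=36
  7*3=21
Sum=87


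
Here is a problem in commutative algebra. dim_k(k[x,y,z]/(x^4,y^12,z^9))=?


Basis: x^iy^jz^k, i<4,j<12,k<9
4*12*9=432


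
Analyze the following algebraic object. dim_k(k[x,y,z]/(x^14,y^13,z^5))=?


Basis: x^iy^jz^k, i<14,j<13,k<5
14*13*5=910


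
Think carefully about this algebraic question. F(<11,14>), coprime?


gcd(11,14)=1 => F=ab-a-b=11*14-11-14=154-25=129


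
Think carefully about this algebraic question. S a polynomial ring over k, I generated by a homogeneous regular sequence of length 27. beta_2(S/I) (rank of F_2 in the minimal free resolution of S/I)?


Regular sequence => Koszul complex is the minimal free resolution.
Syz_1 minimally generated by Koszul relations f_i*e_j - f_j*e_i (i<j): mu(Syz_1) = beta_2 = C(m,2) = m(m-1)/2
m=27
27*26/2 = 351


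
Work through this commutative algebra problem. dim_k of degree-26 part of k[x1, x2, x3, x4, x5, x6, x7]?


C(d+n-1,n-1)=C(32,6)=906192


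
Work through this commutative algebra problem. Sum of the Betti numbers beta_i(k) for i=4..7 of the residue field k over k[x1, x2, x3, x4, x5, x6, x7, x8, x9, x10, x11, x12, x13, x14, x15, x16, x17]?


Koszul resolution: beta_i(k)=C(n,i), n=17
C(17,4)=2380, C(17,5)=6188, C(17,6)=12376, C(17,7)=19448
Sum=40392


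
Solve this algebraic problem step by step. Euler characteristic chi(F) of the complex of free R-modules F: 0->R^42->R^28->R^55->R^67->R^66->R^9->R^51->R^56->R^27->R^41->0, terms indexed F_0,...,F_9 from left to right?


chi = sum (-1)^i * rank:
(-1)^0*42=42
(-1)^1*28=-28
(-1)^2*55=55
(-1)^3*67=-67
(-1)^4*66=66
(-1)^5*9=-9
(-1)^6*51=51
(-1)^7*56=-56
(-1)^8*27=27
(-1)^9*41=-41
chi=40


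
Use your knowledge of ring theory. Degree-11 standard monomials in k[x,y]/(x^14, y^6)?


k[x,y], I = (x^14, y^6), d = 11
Need i < 14 and d-i < 6.
Range: 6 <= i <= 11.
H(11) = 6


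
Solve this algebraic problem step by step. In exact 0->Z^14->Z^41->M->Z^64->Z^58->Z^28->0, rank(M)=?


Alt sum=0:
(-1)^0*14 + (-1)^1*41 + (-1)^2*? + (-1)^3*64 + (-1)^4*58 + (-1)^5*28=0
rank(M)=61


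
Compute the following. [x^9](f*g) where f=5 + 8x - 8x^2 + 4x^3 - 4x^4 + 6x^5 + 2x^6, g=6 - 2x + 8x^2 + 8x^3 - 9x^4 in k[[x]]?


[x^9] = sum a_i*b_j, i+j=9
  6*-9=-54
  2*8=16
Sum=-38


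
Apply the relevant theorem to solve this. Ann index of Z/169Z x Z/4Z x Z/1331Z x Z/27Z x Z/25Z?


Exponent = lcm of the cyclic orders; pairwise coprime => product.
13^2*2^2*11^3*3^3*5^2=169*4*1331*27*25=607335300


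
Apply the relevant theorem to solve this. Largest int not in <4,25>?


gcd(4,25)=1 => F=ab-a-b=4*25-4-25=100-29=71


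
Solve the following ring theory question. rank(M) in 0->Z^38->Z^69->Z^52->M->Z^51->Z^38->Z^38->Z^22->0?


Alt sum=0:
(-1)^0*38 + (-1)^1*69 + (-1)^2*52 + (-1)^3*? + (-1)^4*51 + (-1)^5*38 + (-1)^6*38 + (-1)^7*22=0
rank(M)=50


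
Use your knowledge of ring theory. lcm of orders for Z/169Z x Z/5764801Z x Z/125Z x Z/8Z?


Exponent = lcm of the cyclic orders; pairwise coprime => product.
13^2*7^8*5^3*2^3=169*5764801*125*8=974251369000


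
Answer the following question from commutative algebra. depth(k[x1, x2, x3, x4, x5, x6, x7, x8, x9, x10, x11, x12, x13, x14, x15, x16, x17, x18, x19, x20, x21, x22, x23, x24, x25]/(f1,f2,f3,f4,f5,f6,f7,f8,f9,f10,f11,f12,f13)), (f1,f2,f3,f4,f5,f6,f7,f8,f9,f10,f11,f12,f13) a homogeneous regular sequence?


depth(R)=25
depth(R/I)=25-13=12


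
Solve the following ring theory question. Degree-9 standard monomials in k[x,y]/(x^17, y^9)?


k[x,y], I = (x^17, y^9), d = 9
Need i < 17 and d-i < 9.
Range: 1 <= i <= 9.
H(9) = 9


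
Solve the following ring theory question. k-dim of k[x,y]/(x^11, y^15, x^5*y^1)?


k[x,y]/I, I = (x^11, y^15, x^5*y^1)
Rect: 11x15=165. Corner: (11-5)x(15-1)=84.
dim = 165-84 = 81


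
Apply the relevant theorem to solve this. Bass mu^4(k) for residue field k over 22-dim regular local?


C(n,i)=C(22,4)=7315


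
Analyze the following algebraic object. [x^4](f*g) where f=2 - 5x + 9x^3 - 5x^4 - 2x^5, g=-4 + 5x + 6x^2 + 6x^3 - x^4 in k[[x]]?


[x^4] = sum a_i*b_j, i+j=4
  2*-1=-2
  -5*6=-30
  9*5=45
  -5*-4=20
Sum=33


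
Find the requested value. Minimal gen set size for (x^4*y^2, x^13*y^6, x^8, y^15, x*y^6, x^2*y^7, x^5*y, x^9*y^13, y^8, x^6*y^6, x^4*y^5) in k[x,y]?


Remove redundant (divisible by others).
y^15 redundant.
x^2*y^7 redundant.
x^6*y^6 redundant.
x^4*y^5 redundant.
x^9*y^13 redundant.
x^13*y^6 redundant.
Min: x^8, x^5*y, x^4*y^2, x*y^6, y^8
Count=5


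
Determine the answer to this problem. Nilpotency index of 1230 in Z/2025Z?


1230^k mod 2025:
k=1: 1230
k=2: 225
k=3: 1350
k=4: 0
First zero at k = 4


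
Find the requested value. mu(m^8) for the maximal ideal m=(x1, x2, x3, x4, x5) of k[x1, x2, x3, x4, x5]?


Graded Nakayama: mu(m^d) = dim_k (m^d/m^(d+1)) = #degree-8 monomials in 5 vars
C(n+d-1,d)=C(12,8)=495


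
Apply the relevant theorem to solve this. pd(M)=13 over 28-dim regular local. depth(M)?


pd+depth=depth(R)=28
depth=28-13=15


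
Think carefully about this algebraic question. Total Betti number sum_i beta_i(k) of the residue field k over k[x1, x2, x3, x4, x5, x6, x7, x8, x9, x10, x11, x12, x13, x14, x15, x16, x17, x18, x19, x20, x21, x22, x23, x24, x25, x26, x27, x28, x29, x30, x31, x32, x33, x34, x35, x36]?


Koszul resolution: beta_i(k)=C(n,i), n=36
sum_i C(36,i) = 2^36 = 68719476736


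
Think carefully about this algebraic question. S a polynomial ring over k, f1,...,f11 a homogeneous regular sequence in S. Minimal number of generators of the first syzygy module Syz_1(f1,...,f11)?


Regular sequence => Koszul complex is the minimal free resolution.
Syz_1 minimally generated by Koszul relations f_i*e_j - f_j*e_i (i<j): mu(Syz_1) = beta_2 = C(m,2) = m(m-1)/2
m=11
11*10/2 = 55


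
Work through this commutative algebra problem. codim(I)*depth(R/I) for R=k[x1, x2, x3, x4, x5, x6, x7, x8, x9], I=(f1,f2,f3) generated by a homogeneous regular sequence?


codim=3, depth=dim(R/I)=9-3=6
Product=3*6=18


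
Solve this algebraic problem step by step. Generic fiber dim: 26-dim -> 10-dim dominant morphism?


dim(fiber)=dim(X)-dim(Y)=26-10=16


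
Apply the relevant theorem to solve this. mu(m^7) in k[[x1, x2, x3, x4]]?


C(n+d-1,d)=C(10,7)=120


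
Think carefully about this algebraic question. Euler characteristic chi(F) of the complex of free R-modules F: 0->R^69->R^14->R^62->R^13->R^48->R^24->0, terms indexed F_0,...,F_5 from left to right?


chi = sum (-1)^i * rank:
(-1)^0*69=69
(-1)^1*14=-14
(-1)^2*62=62
(-1)^3*13=-13
(-1)^4*48=48
(-1)^5*24=-24
chi=128


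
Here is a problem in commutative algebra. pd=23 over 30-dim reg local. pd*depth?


pd+depth=30
depth=30-23=7
pd*depth=23*7=161


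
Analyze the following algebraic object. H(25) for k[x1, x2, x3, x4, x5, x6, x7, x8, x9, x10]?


C(d+n-1,n-1)=C(34,9)=52451256


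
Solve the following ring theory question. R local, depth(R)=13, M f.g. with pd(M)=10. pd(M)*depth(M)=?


pd+depth=13
depth=13-10=3
pd*depth=10*3=30


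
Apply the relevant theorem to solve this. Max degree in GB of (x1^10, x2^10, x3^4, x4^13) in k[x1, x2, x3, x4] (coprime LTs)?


Pure powers, coprime LTs => already GB.
Degrees: 10, 10, 4, 13
Max=13


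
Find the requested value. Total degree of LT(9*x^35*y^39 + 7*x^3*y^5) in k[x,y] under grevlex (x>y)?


LT: 9*x^35*y^39
deg_x=35, deg_y=39
Total=35+39=74


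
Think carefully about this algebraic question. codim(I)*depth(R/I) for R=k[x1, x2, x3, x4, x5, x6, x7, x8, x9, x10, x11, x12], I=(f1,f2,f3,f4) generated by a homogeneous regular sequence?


codim=4, depth=dim(R/I)=12-4=8
Product=4*8=32


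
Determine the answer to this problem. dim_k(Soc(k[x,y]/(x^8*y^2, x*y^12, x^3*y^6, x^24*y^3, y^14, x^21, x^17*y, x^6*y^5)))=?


Socle = ann(m) = span of standard monomials u with x*u, y*u in I (staircase corners).
Redundant generators: x^24*y^3
Minimal generators: x^21, x^17*y, x^8*y^2, x^6*y^5, x^3*y^6, x*y^12, y^14
Corners: y^13, x^2y^11, x^5y^5, x^7y^4, x^16y, x^20
Socle dim=6


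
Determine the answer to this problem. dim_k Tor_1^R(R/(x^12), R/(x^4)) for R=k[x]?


Tor_1(R/I,R/J)=(I cap J)/IJ=(x^12)/(x^16)
dim=16-12=min(12,4)=4


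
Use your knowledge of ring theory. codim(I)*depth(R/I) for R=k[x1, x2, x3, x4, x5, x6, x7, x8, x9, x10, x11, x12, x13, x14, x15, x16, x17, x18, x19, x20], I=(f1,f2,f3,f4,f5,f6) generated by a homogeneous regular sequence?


codim=6, depth=dim(R/I)=20-6=14
Product=6*14=84


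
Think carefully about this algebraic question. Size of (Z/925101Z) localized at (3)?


3-primary part: 925101=3^9*47
Size=3^9=19683


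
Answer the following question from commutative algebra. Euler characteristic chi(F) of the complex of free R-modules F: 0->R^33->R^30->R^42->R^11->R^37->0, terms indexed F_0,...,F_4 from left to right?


chi = sum (-1)^i * rank:
(-1)^0*33=33
(-1)^1*30=-30
(-1)^2*42=42
(-1)^3*11=-11
(-1)^4*37=37
chi=71


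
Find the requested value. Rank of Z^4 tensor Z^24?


rank(M(x)N) = rank(M)*rank(N)
4*24 = 96


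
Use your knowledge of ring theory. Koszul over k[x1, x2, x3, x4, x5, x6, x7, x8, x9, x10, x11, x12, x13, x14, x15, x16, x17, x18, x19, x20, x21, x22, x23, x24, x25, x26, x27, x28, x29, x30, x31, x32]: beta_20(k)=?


C(n,i)=C(32,20)=225792840
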